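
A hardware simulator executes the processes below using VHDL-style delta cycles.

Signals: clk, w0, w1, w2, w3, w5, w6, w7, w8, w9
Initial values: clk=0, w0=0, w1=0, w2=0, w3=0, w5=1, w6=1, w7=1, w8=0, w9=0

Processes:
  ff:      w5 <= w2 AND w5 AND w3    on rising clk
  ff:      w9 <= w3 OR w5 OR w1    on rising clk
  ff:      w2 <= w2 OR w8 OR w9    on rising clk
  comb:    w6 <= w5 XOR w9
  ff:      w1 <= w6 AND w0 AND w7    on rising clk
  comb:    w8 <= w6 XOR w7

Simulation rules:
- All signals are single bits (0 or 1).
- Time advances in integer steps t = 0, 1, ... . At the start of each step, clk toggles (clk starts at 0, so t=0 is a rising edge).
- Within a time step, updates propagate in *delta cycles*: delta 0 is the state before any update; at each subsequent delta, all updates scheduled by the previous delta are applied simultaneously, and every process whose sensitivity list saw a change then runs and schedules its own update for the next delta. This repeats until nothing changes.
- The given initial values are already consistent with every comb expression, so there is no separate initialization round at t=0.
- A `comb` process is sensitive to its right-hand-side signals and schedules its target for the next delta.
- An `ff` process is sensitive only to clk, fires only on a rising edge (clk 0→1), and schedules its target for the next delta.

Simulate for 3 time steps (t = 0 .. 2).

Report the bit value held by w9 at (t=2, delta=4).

0

[bits: w1,w7,w0,w8,w3,clk,w9,w5,w2,w6]
t=0: Δ0=0100000101 Δ1=0100010101 Δ2=0100011001 | 2Δ
t=1: Δ0=0100011001 Δ1=0100001001 | 1Δ
t=2: Δ0=0100001001 Δ1=0100011001 Δ2=0100010011 Δ3=0100010010 Δ4=0101010010 | 4Δ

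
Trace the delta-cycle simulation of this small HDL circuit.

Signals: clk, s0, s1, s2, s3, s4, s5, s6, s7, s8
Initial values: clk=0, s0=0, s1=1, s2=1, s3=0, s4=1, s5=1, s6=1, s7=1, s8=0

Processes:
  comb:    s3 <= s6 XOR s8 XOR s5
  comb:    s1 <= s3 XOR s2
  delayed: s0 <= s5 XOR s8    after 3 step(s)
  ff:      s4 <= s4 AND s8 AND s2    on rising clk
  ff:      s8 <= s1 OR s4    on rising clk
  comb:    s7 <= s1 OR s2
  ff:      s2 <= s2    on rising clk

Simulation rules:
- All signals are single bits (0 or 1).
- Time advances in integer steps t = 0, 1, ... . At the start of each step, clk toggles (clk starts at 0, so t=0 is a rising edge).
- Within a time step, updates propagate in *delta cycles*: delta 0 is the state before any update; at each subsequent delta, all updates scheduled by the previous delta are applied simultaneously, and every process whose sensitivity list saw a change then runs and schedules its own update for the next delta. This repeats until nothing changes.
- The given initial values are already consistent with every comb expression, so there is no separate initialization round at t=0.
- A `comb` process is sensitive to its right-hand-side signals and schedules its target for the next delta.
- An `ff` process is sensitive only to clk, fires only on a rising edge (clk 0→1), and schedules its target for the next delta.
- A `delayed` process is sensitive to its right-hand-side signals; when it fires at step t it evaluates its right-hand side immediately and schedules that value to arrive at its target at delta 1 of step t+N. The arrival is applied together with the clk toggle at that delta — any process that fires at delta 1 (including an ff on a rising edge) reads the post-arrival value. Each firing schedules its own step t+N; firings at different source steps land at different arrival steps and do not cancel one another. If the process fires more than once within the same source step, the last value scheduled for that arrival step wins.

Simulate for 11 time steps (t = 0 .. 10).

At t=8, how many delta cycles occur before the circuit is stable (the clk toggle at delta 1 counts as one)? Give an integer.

4

t0.Δ0 s4=1 s0=0 s1=1 s7=1 s6=1 s2=1 s5=1 s3=0 clk=0 s8=0
t0.Δ1 s4=1 s0=0 s1=1 s7=1 s6=1 s2=1 s5=1 s3=0 clk=1 s8=0
t0.Δ2 s4=0 s0=0 s1=1 s7=1 s6=1 s2=1 s5=1 s3=0 clk=1 s8=1
t0.Δ3 s4=0 s0=0 s1=1 s7=1 s6=1 s2=1 s5=1 s3=1 clk=1 s8=1
t0.Δ4 s4=0 s0=0 s1=0 s7=1 s6=1 s2=1 s5=1 s3=1 clk=1 s8=1
t1.Δ0 s4=0 s0=0 s1=0 s7=1 s6=1 s2=1 s5=1 s3=1 clk=1 s8=1
t1.Δ1 s4=0 s0=0 s1=0 s7=1 s6=1 s2=1 s5=1 s3=1 clk=0 s8=1
t2.Δ0 s4=0 s0=0 s1=0 s7=1 s6=1 s2=1 s5=1 s3=1 clk=0 s8=1
t2.Δ1 s4=0 s0=0 s1=0 s7=1 s6=1 s2=1 s5=1 s3=1 clk=1 s8=1
t2.Δ2 s4=0 s0=0 s1=0 s7=1 s6=1 s2=1 s5=1 s3=1 clk=1 s8=0
t2.Δ3 s4=0 s0=0 s1=0 s7=1 s6=1 s2=1 s5=1 s3=0 clk=1 s8=0
t2.Δ4 s4=0 s0=0 s1=1 s7=1 s6=1 s2=1 s5=1 s3=0 clk=1 s8=0
t3.Δ0 s4=0 s0=0 s1=1 s7=1 s6=1 s2=1 s5=1 s3=0 clk=1 s8=0
t3.Δ1 s4=0 s0=0 s1=1 s7=1 s6=1 s2=1 s5=1 s3=0 clk=0 s8=0
t4.Δ0 s4=0 s0=0 s1=1 s7=1 s6=1 s2=1 s5=1 s3=0 clk=0 s8=0
t4.Δ1 s4=0 s0=0 s1=1 s7=1 s6=1 s2=1 s5=1 s3=0 clk=1 s8=0
t4.Δ2 s4=0 s0=0 s1=1 s7=1 s6=1 s2=1 s5=1 s3=0 clk=1 s8=1
t4.Δ3 s4=0 s0=0 s1=1 s7=1 s6=1 s2=1 s5=1 s3=1 clk=1 s8=1
t4.Δ4 s4=0 s0=0 s1=0 s7=1 s6=1 s2=1 s5=1 s3=1 clk=1 s8=1
t5.Δ0 s4=0 s0=0 s1=0 s7=1 s6=1 s2=1 s5=1 s3=1 clk=1 s8=1
t5.Δ1 s4=0 s0=1 s1=0 s7=1 s6=1 s2=1 s5=1 s3=1 clk=0 s8=1
t6.Δ0 s4=0 s0=1 s1=0 s7=1 s6=1 s2=1 s5=1 s3=1 clk=0 s8=1
t6.Δ1 s4=0 s0=1 s1=0 s7=1 s6=1 s2=1 s5=1 s3=1 clk=1 s8=1
t6.Δ2 s4=0 s0=1 s1=0 s7=1 s6=1 s2=1 s5=1 s3=1 clk=1 s8=0
t6.Δ3 s4=0 s0=1 s1=0 s7=1 s6=1 s2=1 s5=1 s3=0 clk=1 s8=0
t6.Δ4 s4=0 s0=1 s1=1 s7=1 s6=1 s2=1 s5=1 s3=0 clk=1 s8=0
t7.Δ0 s4=0 s0=1 s1=1 s7=1 s6=1 s2=1 s5=1 s3=0 clk=1 s8=0
t7.Δ1 s4=0 s0=0 s1=1 s7=1 s6=1 s2=1 s5=1 s3=0 clk=0 s8=0
t8.Δ0 s4=0 s0=0 s1=1 s7=1 s6=1 s2=1 s5=1 s3=0 clk=0 s8=0
t8.Δ1 s4=0 s0=0 s1=1 s7=1 s6=1 s2=1 s5=1 s3=0 clk=1 s8=0
t8.Δ2 s4=0 s0=0 s1=1 s7=1 s6=1 s2=1 s5=1 s3=0 clk=1 s8=1
t8.Δ3 s4=0 s0=0 s1=1 s7=1 s6=1 s2=1 s5=1 s3=1 clk=1 s8=1
t8.Δ4 s4=0 s0=0 s1=0 s7=1 s6=1 s2=1 s5=1 s3=1 clk=1 s8=1
t9.Δ0 s4=0 s0=0 s1=0 s7=1 s6=1 s2=1 s5=1 s3=1 clk=1 s8=1
t9.Δ1 s4=0 s0=1 s1=0 s7=1 s6=1 s2=1 s5=1 s3=1 clk=0 s8=1
t10.Δ0 s4=0 s0=1 s1=0 s7=1 s6=1 s2=1 s5=1 s3=1 clk=0 s8=1
t10.Δ1 s4=0 s0=1 s1=0 s7=1 s6=1 s2=1 s5=1 s3=1 clk=1 s8=1
t10.Δ2 s4=0 s0=1 s1=0 s7=1 s6=1 s2=1 s5=1 s3=1 clk=1 s8=0
t10.Δ3 s4=0 s0=1 s1=0 s7=1 s6=1 s2=1 s5=1 s3=0 clk=1 s8=0
t10.Δ4 s4=0 s0=1 s1=1 s7=1 s6=1 s2=1 s5=1 s3=0 clk=1 s8=0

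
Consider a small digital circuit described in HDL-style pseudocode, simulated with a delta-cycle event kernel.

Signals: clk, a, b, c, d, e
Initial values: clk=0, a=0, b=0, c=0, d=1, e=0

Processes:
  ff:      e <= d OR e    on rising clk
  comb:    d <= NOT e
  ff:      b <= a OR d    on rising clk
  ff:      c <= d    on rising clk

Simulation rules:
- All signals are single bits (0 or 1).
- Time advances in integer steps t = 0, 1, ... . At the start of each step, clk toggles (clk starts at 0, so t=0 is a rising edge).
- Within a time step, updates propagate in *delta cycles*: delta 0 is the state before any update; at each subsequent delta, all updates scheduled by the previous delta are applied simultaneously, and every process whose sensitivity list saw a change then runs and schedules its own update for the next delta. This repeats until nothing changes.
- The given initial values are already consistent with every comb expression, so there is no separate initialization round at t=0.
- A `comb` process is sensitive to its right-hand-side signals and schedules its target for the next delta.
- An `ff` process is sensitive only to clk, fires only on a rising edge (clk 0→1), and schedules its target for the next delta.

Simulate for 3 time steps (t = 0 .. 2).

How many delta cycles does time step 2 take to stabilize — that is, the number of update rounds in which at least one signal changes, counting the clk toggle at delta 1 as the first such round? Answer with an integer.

t0.Δ0 c=0 clk=0 a=0 e=0 b=0 d=1
t0.Δ1 c=0 clk=1 a=0 e=0 b=0 d=1
t0.Δ2 c=1 clk=1 a=0 e=1 b=1 d=1
t0.Δ3 c=1 clk=1 a=0 e=1 b=1 d=0
t1.Δ0 c=1 clk=1 a=0 e=1 b=1 d=0
t1.Δ1 c=1 clk=0 a=0 e=1 b=1 d=0
t2.Δ0 c=1 clk=0 a=0 e=1 b=1 d=0
t2.Δ1 c=1 clk=1 a=0 e=1 b=1 d=0
t2.Δ2 c=0 clk=1 a=0 e=1 b=0 d=0

2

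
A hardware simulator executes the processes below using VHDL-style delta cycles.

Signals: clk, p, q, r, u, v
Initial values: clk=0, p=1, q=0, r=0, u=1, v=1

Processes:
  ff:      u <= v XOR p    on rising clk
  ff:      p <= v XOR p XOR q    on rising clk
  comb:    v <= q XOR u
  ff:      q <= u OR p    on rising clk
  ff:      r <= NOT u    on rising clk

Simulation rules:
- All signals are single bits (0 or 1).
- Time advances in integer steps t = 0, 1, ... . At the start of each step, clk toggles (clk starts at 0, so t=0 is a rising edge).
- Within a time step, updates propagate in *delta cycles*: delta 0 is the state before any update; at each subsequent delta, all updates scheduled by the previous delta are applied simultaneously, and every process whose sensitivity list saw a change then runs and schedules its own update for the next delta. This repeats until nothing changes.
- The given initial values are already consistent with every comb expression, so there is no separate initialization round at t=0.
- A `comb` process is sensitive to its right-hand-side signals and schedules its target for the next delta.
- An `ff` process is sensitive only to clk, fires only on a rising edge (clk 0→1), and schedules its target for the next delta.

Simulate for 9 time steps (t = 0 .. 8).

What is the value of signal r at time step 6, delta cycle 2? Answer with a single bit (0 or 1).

t=0 Δ0: clk=0 v=1 u=1 p=1 q=0 r=0
  Δ1: clk:0→1
  Δ2: u:1→0, p:1→0, q:0→1
  (2Δ to stable)
t=1 Δ0: clk=1 v=1 u=0 p=0 q=1 r=0
  Δ1: clk:1→0
  (1Δ to stable)
t=2 Δ0: clk=0 v=1 u=0 p=0 q=1 r=0
  Δ1: clk:0→1
  Δ2: u:0→1, q:1→0, r:0→1
  (2Δ to stable)
t=3 Δ0: clk=1 v=1 u=1 p=0 q=0 r=1
  Δ1: clk:1→0
  (1Δ to stable)
t=4 Δ0: clk=0 v=1 u=1 p=0 q=0 r=1
  Δ1: clk:0→1
  Δ2: p:0→1, q:0→1, r:1→0
  Δ3: v:1→0
  (3Δ to stable)
t=5 Δ0: clk=1 v=0 u=1 p=1 q=1 r=0
  Δ1: clk:1→0
  (1Δ to stable)
t=6 Δ0: clk=0 v=0 u=1 p=1 q=1 r=0
  Δ1: clk:0→1
  Δ2: p:1→0
  (2Δ to stable)
t=7 Δ0: clk=1 v=0 u=1 p=0 q=1 r=0
  Δ1: clk:1→0
  (1Δ to stable)
t=8 Δ0: clk=0 v=0 u=1 p=0 q=1 r=0
  Δ1: clk:0→1
  Δ2: u:1→0, p:0→1
  Δ3: v:0→1
  (3Δ to stable)

0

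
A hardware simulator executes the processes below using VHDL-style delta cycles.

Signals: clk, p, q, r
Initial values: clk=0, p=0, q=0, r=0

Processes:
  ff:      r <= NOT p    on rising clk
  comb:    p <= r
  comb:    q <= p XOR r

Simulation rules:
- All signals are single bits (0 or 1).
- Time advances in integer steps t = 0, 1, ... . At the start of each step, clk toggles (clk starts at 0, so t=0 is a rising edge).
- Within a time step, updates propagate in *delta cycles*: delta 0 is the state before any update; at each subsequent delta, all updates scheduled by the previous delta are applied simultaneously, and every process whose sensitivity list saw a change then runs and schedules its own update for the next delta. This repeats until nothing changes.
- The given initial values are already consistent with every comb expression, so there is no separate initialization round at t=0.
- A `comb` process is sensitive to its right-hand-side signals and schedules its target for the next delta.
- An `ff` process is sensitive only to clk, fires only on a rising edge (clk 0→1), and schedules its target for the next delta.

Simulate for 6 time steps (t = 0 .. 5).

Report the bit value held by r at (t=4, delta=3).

1

t0.Δ0 r=0 q=0 p=0 clk=0
t0.Δ1 r=0 q=0 p=0 clk=1
t0.Δ2 r=1 q=0 p=0 clk=1
t0.Δ3 r=1 q=1 p=1 clk=1
t0.Δ4 r=1 q=0 p=1 clk=1
t1.Δ0 r=1 q=0 p=1 clk=1
t1.Δ1 r=1 q=0 p=1 clk=0
t2.Δ0 r=1 q=0 p=1 clk=0
t2.Δ1 r=1 q=0 p=1 clk=1
t2.Δ2 r=0 q=0 p=1 clk=1
t2.Δ3 r=0 q=1 p=0 clk=1
t2.Δ4 r=0 q=0 p=0 clk=1
t3.Δ0 r=0 q=0 p=0 clk=1
t3.Δ1 r=0 q=0 p=0 clk=0
t4.Δ0 r=0 q=0 p=0 clk=0
t4.Δ1 r=0 q=0 p=0 clk=1
t4.Δ2 r=1 q=0 p=0 clk=1
t4.Δ3 r=1 q=1 p=1 clk=1
t4.Δ4 r=1 q=0 p=1 clk=1
t5.Δ0 r=1 q=0 p=1 clk=1
t5.Δ1 r=1 q=0 p=1 clk=0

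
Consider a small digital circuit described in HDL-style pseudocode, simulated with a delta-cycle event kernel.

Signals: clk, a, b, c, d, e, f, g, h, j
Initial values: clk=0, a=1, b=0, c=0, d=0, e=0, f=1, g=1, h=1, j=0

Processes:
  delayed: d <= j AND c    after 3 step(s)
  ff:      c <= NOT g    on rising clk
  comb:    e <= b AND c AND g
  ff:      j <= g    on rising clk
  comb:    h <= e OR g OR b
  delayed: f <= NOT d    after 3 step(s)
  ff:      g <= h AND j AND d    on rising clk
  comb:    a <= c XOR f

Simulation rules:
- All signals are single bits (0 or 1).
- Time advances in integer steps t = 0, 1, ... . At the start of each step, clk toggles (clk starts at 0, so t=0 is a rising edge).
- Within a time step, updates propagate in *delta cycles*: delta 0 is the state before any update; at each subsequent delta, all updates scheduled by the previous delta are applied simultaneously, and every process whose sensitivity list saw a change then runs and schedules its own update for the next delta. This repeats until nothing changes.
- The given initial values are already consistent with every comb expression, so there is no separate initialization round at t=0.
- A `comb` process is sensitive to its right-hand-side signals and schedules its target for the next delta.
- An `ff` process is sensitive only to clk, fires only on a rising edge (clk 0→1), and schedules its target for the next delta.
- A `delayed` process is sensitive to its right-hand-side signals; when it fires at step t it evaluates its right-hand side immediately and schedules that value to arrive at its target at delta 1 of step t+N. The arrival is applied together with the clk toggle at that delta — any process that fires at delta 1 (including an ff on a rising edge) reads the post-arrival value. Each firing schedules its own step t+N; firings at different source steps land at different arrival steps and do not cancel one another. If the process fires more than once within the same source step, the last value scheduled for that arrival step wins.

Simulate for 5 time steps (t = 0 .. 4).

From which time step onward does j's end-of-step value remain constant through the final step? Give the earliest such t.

2

[bits: j,a,h,c,clk,g,d,b,e,f]
t=0: Δ0=0110010001 Δ1=0110110001 Δ2=1110100001 Δ3=1100100001 | 3Δ
t=1: Δ0=1100100001 Δ1=1100000001 | 1Δ
t=2: Δ0=1100000001 Δ1=1100100001 Δ2=0101100001 Δ3=0001100001 | 3Δ
t=3: Δ0=0001100001 Δ1=0001000001 | 1Δ
t=4: Δ0=0001000001 Δ1=0001100001 | 1Δ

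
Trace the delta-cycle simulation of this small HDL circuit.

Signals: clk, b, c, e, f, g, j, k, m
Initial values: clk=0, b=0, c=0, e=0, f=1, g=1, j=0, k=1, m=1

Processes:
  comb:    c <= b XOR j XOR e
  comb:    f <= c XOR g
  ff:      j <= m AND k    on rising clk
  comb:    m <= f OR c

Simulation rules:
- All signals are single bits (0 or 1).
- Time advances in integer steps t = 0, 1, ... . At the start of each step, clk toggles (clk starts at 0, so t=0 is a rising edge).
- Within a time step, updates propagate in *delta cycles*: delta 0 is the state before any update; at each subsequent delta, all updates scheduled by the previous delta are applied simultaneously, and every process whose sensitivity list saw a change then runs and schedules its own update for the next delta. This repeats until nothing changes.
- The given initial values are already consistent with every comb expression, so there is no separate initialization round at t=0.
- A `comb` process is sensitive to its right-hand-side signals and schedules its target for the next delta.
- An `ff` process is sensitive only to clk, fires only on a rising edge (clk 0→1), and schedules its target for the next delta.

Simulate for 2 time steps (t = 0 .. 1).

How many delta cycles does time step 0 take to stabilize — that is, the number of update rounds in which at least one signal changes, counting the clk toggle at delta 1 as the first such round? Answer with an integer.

4

t=0 Δ0: b=0 clk=0 c=0 j=0 m=1 k=1 e=0 f=1 g=1
  Δ1: clk:0→1
  Δ2: j:0→1
  Δ3: c:0→1
  Δ4: f:1→0
  (4Δ to stable)
t=1 Δ0: b=0 clk=1 c=1 j=1 m=1 k=1 e=0 f=0 g=1
  Δ1: clk:1→0
  (1Δ to stable)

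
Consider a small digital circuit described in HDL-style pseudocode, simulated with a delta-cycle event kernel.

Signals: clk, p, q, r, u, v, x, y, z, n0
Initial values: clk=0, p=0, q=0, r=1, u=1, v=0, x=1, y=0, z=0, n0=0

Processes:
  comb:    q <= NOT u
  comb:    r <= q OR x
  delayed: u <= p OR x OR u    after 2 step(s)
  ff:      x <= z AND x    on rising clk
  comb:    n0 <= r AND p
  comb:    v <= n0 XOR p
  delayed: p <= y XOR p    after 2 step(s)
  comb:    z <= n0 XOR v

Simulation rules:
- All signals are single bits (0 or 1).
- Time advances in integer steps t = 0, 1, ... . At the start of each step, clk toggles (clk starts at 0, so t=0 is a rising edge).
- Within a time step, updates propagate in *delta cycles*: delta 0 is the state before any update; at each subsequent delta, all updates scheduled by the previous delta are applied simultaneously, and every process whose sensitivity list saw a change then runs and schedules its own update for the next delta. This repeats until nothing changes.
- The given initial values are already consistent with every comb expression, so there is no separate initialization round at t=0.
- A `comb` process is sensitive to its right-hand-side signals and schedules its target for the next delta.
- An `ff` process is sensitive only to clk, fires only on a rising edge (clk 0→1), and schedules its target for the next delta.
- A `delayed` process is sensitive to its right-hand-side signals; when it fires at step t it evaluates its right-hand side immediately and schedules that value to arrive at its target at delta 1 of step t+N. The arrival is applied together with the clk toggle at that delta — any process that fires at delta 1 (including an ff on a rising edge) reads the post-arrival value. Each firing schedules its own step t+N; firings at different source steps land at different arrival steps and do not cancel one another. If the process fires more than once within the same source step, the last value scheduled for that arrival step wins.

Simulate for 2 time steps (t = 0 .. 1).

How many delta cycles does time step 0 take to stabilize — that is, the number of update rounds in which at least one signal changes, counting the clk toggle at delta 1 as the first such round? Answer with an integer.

3

t=0 Δ0: y=0 q=0 n0=0 x=1 z=0 u=1 r=1 v=0 clk=0 p=0
  Δ1: clk:0→1
  Δ2: x:1→0
  Δ3: r:1→0
  (3Δ to stable)
t=1 Δ0: y=0 q=0 n0=0 x=0 z=0 u=1 r=0 v=0 clk=1 p=0
  Δ1: clk:1→0
  (1Δ to stable)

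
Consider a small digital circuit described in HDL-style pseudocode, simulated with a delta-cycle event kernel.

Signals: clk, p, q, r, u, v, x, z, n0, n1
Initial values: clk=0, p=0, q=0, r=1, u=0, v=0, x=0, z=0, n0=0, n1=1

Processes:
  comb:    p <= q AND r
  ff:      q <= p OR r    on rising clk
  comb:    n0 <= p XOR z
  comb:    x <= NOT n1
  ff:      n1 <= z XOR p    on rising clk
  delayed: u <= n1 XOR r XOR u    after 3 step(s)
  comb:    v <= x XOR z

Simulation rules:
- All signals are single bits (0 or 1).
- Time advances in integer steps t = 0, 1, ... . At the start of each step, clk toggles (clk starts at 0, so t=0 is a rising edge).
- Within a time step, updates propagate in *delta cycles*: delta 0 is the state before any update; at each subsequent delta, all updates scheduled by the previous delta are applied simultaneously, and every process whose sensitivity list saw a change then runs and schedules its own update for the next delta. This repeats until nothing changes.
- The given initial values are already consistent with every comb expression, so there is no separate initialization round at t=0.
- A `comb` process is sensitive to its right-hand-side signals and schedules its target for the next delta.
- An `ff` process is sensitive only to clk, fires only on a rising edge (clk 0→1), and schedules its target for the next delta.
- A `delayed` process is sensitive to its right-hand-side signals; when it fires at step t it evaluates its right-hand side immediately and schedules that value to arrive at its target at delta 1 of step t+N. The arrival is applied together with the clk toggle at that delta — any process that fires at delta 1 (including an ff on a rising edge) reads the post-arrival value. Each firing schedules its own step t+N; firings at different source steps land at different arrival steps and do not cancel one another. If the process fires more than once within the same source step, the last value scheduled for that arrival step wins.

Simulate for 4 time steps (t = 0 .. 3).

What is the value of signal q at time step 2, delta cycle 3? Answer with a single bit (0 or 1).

1

t=0 Δ0: v=0 q=0 z=0 n1=1 u=0 r=1 clk=0 n0=0 x=0 p=0
  Δ1: clk:0→1
  Δ2: q:0→1, n1:1→0
  Δ3: x:0→1, p:0→1
  Δ4: v:0→1, n0:0→1
  (4Δ to stable)
t=1 Δ0: v=1 q=1 z=0 n1=0 u=0 r=1 clk=1 n0=1 x=1 p=1
  Δ1: clk:1→0
  (1Δ to stable)
t=2 Δ0: v=1 q=1 z=0 n1=0 u=0 r=1 clk=0 n0=1 x=1 p=1
  Δ1: clk:0→1
  Δ2: n1:0→1
  Δ3: x:1→0
  Δ4: v:1→0
  (4Δ to stable)
t=3 Δ0: v=0 q=1 z=0 n1=1 u=0 r=1 clk=1 n0=1 x=0 p=1
  Δ1: u:0→1, clk:1→0
  (1Δ to stable)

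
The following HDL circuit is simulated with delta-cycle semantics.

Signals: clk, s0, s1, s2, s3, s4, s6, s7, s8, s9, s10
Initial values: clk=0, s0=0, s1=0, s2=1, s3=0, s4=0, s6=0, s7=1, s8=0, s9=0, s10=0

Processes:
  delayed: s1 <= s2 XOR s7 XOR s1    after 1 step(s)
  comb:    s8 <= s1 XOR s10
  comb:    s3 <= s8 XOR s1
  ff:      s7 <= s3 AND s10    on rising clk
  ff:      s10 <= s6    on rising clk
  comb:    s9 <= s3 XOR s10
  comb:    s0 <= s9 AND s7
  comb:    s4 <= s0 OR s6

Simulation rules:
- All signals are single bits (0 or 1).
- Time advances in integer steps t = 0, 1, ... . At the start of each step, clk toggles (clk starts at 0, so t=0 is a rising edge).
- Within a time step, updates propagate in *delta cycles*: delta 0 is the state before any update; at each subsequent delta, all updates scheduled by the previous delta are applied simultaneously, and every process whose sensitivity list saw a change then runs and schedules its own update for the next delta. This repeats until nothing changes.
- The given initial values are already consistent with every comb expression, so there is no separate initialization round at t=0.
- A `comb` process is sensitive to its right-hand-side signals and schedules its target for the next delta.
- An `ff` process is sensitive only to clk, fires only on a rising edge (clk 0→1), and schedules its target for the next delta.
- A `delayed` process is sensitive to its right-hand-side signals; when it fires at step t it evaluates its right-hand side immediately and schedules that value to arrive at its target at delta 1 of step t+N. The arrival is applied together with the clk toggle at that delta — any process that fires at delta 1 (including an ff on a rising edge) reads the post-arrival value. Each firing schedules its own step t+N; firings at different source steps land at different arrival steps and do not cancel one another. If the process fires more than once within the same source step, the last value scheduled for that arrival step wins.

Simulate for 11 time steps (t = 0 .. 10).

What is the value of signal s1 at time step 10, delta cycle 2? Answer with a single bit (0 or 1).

0

[bits: s1,s4,s2,s3,s0,s8,s7,clk,s9,s10,s6]
t=0: Δ0=00100010000 Δ1=00100011000 Δ2=00100001000 | 2Δ
t=1: Δ0=00100001000 Δ1=10100000000 Δ2=10110100000 Δ3=10100100100 Δ4=10100100000 | 4Δ
t=2: Δ0=10100100000 Δ1=00100101000 Δ2=00110001000 Δ3=00100001100 Δ4=00100001000 | 4Δ
t=3: Δ0=00100001000 Δ1=10100000000 Δ2=10110100000 Δ3=10100100100 Δ4=10100100000 | 4Δ
t=4: Δ0=10100100000 Δ1=00100101000 Δ2=00110001000 Δ3=00100001100 Δ4=00100001000 | 4Δ
t=5: Δ0=00100001000 Δ1=10100000000 Δ2=10110100000 Δ3=10100100100 Δ4=10100100000 | 4Δ
t=6: Δ0=10100100000 Δ1=00100101000 Δ2=00110001000 Δ3=00100001100 Δ4=00100001000 | 4Δ
t=7: Δ0=00100001000 Δ1=10100000000 Δ2=10110100000 Δ3=10100100100 Δ4=10100100000 | 4Δ
t=8: Δ0=10100100000 Δ1=00100101000 Δ2=00110001000 Δ3=00100001100 Δ4=00100001000 | 4Δ
t=9: Δ0=00100001000 Δ1=10100000000 Δ2=10110100000 Δ3=10100100100 Δ4=10100100000 | 4Δ
t=10: Δ0=10100100000 Δ1=00100101000 Δ2=00110001000 Δ3=00100001100 Δ4=00100001000 | 4Δ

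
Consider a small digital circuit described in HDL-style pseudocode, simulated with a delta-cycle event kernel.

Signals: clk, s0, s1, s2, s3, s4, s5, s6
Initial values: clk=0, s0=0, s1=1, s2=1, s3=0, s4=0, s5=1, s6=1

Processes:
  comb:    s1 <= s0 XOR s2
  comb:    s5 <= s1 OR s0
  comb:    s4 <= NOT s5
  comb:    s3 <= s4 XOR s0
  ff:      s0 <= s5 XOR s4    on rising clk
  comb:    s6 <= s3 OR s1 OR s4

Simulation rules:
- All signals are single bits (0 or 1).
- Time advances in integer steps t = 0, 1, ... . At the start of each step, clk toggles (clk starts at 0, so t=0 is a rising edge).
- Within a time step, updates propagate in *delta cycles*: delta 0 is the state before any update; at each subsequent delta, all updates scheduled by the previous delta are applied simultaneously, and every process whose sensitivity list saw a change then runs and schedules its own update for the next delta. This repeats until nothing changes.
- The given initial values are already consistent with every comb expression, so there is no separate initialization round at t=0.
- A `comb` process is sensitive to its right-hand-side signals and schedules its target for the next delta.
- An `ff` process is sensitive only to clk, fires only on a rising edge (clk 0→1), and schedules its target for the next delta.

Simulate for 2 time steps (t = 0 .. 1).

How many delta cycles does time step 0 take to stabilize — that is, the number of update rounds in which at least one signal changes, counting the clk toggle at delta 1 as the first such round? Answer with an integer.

t=0 Δ0: s6=1 s3=0 clk=0 s4=0 s2=1 s5=1 s1=1 s0=0
  Δ1: clk:0→1
  Δ2: s0:0→1
  Δ3: s3:0→1, s1:1→0
  (3Δ to stable)
t=1 Δ0: s6=1 s3=1 clk=1 s4=0 s2=1 s5=1 s1=0 s0=1
  Δ1: clk:1→0
  (1Δ to stable)

3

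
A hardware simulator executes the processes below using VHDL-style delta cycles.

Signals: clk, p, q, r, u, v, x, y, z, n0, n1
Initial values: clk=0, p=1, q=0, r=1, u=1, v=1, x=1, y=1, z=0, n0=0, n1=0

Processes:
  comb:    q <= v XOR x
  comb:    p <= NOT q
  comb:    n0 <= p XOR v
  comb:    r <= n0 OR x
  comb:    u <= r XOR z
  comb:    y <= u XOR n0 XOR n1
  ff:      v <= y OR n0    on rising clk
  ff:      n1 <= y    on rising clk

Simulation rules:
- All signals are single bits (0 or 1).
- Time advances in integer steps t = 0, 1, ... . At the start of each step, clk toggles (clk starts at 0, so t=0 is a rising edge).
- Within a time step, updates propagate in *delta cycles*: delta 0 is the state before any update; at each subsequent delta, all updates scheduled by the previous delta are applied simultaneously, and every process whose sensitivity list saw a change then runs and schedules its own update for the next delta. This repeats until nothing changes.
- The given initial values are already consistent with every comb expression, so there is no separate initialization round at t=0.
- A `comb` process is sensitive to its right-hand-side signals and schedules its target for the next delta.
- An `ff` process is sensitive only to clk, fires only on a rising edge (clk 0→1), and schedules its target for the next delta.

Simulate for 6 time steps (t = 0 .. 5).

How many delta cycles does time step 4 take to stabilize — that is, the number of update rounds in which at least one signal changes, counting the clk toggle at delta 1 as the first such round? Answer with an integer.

t=0 Δ0: y=1 u=1 v=1 z=0 q=0 x=1 n1=0 p=1 r=1 n0=0 clk=0
  Δ1: clk:0→1
  Δ2: n1:0→1
  Δ3: y:1→0
  (3Δ to stable)
t=1 Δ0: y=0 u=1 v=1 z=0 q=0 x=1 n1=1 p=1 r=1 n0=0 clk=1
  Δ1: clk:1→0
  (1Δ to stable)
t=2 Δ0: y=0 u=1 v=1 z=0 q=0 x=1 n1=1 p=1 r=1 n0=0 clk=0
  Δ1: clk:0→1
  Δ2: v:1→0, n1:1→0
  Δ3: y:0→1, q:0→1, n0:0→1
  Δ4: y:1→0, p:1→0
  Δ5: n0:1→0
  Δ6: y:0→1
  (6Δ to stable)
t=3 Δ0: y=1 u=1 v=0 z=0 q=1 x=1 n1=0 p=0 r=1 n0=0 clk=1
  Δ1: clk:1→0
  (1Δ to stable)
t=4 Δ0: y=1 u=1 v=0 z=0 q=1 x=1 n1=0 p=0 r=1 n0=0 clk=0
  Δ1: clk:0→1
  Δ2: v:0→1, n1:0→1
  Δ3: y:1→0, q:1→0, n0:0→1
  Δ4: y:0→1, p:0→1
  Δ5: n0:1→0
  Δ6: y:1→0
  (6Δ to stable)
t=5 Δ0: y=0 u=1 v=1 z=0 q=0 x=1 n1=1 p=1 r=1 n0=0 clk=1
  Δ1: clk:1→0
  (1Δ to stable)

6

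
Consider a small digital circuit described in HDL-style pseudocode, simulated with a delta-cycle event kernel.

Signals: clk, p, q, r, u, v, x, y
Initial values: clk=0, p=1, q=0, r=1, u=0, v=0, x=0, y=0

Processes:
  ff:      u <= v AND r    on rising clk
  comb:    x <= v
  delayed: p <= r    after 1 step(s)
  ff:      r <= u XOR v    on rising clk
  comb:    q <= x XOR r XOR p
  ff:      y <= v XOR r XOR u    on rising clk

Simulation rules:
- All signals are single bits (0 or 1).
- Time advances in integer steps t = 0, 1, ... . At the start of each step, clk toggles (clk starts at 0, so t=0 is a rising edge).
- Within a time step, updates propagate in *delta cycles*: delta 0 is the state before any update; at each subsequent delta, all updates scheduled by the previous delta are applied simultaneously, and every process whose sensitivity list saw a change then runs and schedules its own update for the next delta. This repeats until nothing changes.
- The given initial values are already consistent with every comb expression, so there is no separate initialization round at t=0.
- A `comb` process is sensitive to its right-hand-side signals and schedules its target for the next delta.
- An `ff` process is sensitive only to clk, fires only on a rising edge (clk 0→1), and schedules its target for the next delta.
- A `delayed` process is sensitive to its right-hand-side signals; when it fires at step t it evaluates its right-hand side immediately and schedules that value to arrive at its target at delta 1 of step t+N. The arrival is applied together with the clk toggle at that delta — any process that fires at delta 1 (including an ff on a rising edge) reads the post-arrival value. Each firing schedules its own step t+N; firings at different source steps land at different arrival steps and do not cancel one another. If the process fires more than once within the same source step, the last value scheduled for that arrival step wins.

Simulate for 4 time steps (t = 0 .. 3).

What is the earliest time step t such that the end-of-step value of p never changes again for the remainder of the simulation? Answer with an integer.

t0.Δ0 v=0 clk=0 p=1 u=0 q=0 y=0 r=1 x=0
t0.Δ1 v=0 clk=1 p=1 u=0 q=0 y=0 r=1 x=0
t0.Δ2 v=0 clk=1 p=1 u=0 q=0 y=1 r=0 x=0
t0.Δ3 v=0 clk=1 p=1 u=0 q=1 y=1 r=0 x=0
t1.Δ0 v=0 clk=1 p=1 u=0 q=1 y=1 r=0 x=0
t1.Δ1 v=0 clk=0 p=0 u=0 q=1 y=1 r=0 x=0
t1.Δ2 v=0 clk=0 p=0 u=0 q=0 y=1 r=0 x=0
t2.Δ0 v=0 clk=0 p=0 u=0 q=0 y=1 r=0 x=0
t2.Δ1 v=0 clk=1 p=0 u=0 q=0 y=1 r=0 x=0
t2.Δ2 v=0 clk=1 p=0 u=0 q=0 y=0 r=0 x=0
t3.Δ0 v=0 clk=1 p=0 u=0 q=0 y=0 r=0 x=0
t3.Δ1 v=0 clk=0 p=0 u=0 q=0 y=0 r=0 x=0

1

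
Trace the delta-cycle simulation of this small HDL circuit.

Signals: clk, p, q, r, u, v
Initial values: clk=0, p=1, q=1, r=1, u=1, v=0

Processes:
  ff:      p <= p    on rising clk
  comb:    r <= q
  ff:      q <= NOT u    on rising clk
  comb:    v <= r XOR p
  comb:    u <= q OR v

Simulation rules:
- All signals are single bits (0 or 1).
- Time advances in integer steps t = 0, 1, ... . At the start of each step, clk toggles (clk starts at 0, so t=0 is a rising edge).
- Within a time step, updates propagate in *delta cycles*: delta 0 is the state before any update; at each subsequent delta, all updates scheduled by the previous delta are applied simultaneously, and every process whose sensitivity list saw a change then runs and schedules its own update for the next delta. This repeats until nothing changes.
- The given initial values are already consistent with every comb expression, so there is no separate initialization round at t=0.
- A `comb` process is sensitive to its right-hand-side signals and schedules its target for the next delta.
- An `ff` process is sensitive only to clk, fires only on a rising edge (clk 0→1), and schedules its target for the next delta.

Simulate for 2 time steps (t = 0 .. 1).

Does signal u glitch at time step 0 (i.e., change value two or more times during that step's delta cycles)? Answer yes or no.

yes

t=0 Δ0: p=1 q=1 r=1 u=1 v=0 clk=0
  Δ1: clk:0→1
  Δ2: q:1→0
  Δ3: r:1→0, u:1→0
  Δ4: v:0→1
  Δ5: u:0→1
  (5Δ to stable)
t=1 Δ0: p=1 q=0 r=0 u=1 v=1 clk=1
  Δ1: clk:1→0
  (1Δ to stable)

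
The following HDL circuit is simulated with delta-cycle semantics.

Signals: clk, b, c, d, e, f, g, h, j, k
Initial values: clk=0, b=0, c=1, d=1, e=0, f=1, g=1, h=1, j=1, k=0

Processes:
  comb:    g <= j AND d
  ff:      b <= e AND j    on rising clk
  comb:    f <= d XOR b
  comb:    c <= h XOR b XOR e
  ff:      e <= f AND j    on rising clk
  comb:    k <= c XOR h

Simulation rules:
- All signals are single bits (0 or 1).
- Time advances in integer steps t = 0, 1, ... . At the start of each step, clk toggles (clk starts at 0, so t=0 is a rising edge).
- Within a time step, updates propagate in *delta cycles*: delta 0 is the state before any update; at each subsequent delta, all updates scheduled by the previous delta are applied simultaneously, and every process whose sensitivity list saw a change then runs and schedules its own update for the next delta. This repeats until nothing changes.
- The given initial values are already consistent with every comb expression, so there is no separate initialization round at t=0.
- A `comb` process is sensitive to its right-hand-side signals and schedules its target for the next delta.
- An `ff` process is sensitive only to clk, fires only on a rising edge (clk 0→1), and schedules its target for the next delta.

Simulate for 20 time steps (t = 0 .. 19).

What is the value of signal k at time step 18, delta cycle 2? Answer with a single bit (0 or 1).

[bits: c,f,d,h,clk,b,e,g,k,j]
t=0: Δ0=1111000101 Δ1=1111100101 Δ2=1111101101 Δ3=0111101101 Δ4=0111101111 | 4Δ
t=1: Δ0=0111101111 Δ1=0111001111 | 1Δ
t=2: Δ0=0111001111 Δ1=0111101111 Δ2=0111111111 Δ3=1011111111 Δ4=1011111101 | 4Δ
t=3: Δ0=1011111101 Δ1=1011011101 | 1Δ
t=4: Δ0=1011011101 Δ1=1011111101 Δ2=1011110101 Δ3=0011110101 Δ4=0011110111 | 4Δ
t=5: Δ0=0011110111 Δ1=0011010111 | 1Δ
t=6: Δ0=0011010111 Δ1=0011110111 Δ2=0011100111 Δ3=1111100111 Δ4=1111100101 | 4Δ
t=7: Δ0=1111100101 Δ1=1111000101 | 1Δ
t=8: Δ0=1111000101 Δ1=1111100101 Δ2=1111101101 Δ3=0111101101 Δ4=0111101111 | 4Δ
t=9: Δ0=0111101111 Δ1=0111001111 | 1Δ
t=10: Δ0=0111001111 Δ1=0111101111 Δ2=0111111111 Δ3=1011111111 Δ4=1011111101 | 4Δ
t=11: Δ0=1011111101 Δ1=1011011101 | 1Δ
t=12: Δ0=1011011101 Δ1=1011111101 Δ2=1011110101 Δ3=0011110101 Δ4=0011110111 | 4Δ
t=13: Δ0=0011110111 Δ1=0011010111 | 1Δ
t=14: Δ0=0011010111 Δ1=0011110111 Δ2=0011100111 Δ3=1111100111 Δ4=1111100101 | 4Δ
t=15: Δ0=1111100101 Δ1=1111000101 | 1Δ
t=16: Δ0=1111000101 Δ1=1111100101 Δ2=1111101101 Δ3=0111101101 Δ4=0111101111 | 4Δ
t=17: Δ0=0111101111 Δ1=0111001111 | 1Δ
t=18: Δ0=0111001111 Δ1=0111101111 Δ2=0111111111 Δ3=1011111111 Δ4=1011111101 | 4Δ
t=19: Δ0=1011111101 Δ1=1011011101 | 1Δ

1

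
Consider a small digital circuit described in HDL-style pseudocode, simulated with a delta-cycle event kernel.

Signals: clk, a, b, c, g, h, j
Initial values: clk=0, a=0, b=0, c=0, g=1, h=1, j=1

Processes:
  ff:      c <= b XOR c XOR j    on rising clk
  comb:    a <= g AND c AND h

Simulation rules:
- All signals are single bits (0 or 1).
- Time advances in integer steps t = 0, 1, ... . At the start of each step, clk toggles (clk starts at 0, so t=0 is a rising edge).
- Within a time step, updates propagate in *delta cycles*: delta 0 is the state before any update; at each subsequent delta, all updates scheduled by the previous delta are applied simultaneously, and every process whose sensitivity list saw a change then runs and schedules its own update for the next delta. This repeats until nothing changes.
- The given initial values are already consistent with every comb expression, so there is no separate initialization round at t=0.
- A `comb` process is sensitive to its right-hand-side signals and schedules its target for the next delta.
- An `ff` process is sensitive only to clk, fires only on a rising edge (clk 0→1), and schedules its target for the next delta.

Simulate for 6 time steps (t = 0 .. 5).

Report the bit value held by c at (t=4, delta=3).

[bits: g,h,j,clk,a,c,b]
t=0: Δ0=1110000 Δ1=1111000 Δ2=1111010 Δ3=1111110 | 3Δ
t=1: Δ0=1111110 Δ1=1110110 | 1Δ
t=2: Δ0=1110110 Δ1=1111110 Δ2=1111100 Δ3=1111000 | 3Δ
t=3: Δ0=1111000 Δ1=1110000 | 1Δ
t=4: Δ0=1110000 Δ1=1111000 Δ2=1111010 Δ3=1111110 | 3Δ
t=5: Δ0=1111110 Δ1=1110110 | 1Δ

1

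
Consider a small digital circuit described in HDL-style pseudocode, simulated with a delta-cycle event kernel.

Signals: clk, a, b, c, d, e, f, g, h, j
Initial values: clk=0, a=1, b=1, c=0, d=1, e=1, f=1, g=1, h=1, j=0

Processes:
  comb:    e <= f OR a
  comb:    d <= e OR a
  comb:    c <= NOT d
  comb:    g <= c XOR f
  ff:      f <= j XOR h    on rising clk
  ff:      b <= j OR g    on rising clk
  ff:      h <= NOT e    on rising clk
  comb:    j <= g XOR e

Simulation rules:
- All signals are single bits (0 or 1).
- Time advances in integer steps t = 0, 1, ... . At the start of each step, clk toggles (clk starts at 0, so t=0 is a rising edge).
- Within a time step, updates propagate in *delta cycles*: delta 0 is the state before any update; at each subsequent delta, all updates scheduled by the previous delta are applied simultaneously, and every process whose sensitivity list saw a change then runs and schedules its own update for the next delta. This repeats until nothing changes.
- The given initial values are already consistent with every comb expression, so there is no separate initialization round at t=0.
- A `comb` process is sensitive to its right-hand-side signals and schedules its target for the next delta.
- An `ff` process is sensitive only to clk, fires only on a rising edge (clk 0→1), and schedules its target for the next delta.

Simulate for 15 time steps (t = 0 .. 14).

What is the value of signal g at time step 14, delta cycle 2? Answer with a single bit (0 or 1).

[bits: h,d,g,c,b,f,clk,e,j,a]
t=0: Δ0=1110110101 Δ1=1110111101 Δ2=0110111101 | 2Δ
t=1: Δ0=0110111101 Δ1=0110110101 | 1Δ
t=2: Δ0=0110110101 Δ1=0110111101 Δ2=0110101101 Δ3=0100101101 Δ4=0100101111 | 4Δ
t=3: Δ0=0100101111 Δ1=0100100111 | 1Δ
t=4: Δ0=0100100111 Δ1=0100101111 Δ2=0100111111 Δ3=0110111111 Δ4=0110111101 | 4Δ
t=5: Δ0=0110111101 Δ1=0110110101 | 1Δ
t=6: Δ0=0110110101 Δ1=0110111101 Δ2=0110101101 Δ3=0100101101 Δ4=0100101111 | 4Δ
t=7: Δ0=0100101111 Δ1=0100100111 | 1Δ
t=8: Δ0=0100100111 Δ1=0100101111 Δ2=0100111111 Δ3=0110111111 Δ4=0110111101 | 4Δ
t=9: Δ0=0110111101 Δ1=0110110101 | 1Δ
t=10: Δ0=0110110101 Δ1=0110111101 Δ2=0110101101 Δ3=0100101101 Δ4=0100101111 | 4Δ
t=11: Δ0=0100101111 Δ1=0100100111 | 1Δ
t=12: Δ0=0100100111 Δ1=0100101111 Δ2=0100111111 Δ3=0110111111 Δ4=0110111101 | 4Δ
t=13: Δ0=0110111101 Δ1=0110110101 | 1Δ
t=14: Δ0=0110110101 Δ1=0110111101 Δ2=0110101101 Δ3=0100101101 Δ4=0100101111 | 4Δ

1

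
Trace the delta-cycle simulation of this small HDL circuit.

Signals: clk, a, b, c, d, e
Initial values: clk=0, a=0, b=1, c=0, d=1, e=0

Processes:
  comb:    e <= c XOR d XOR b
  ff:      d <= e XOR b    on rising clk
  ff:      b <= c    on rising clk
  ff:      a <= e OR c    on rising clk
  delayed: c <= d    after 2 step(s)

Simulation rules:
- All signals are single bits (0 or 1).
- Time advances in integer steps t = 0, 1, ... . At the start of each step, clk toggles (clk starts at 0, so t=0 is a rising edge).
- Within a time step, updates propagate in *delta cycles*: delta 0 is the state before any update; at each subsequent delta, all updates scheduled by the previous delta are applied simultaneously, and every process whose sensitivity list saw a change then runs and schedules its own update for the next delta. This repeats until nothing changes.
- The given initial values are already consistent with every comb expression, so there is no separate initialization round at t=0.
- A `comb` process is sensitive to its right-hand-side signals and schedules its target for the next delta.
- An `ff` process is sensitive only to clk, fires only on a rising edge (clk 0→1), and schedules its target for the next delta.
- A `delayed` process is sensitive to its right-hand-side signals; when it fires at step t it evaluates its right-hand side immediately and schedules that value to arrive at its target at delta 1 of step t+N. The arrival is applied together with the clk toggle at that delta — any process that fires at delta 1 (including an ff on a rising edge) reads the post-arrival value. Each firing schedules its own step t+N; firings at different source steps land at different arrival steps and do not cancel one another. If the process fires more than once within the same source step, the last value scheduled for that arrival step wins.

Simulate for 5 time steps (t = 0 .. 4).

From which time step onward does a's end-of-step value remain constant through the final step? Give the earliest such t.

t=0 Δ0: b=1 c=0 a=0 d=1 clk=0 e=0
  Δ1: clk:0→1
  Δ2: b:1→0
  Δ3: e:0→1
  (3Δ to stable)
t=1 Δ0: b=0 c=0 a=0 d=1 clk=1 e=1
  Δ1: clk:1→0
  (1Δ to stable)
t=2 Δ0: b=0 c=0 a=0 d=1 clk=0 e=1
  Δ1: clk:0→1
  Δ2: a:0→1
  (2Δ to stable)
t=3 Δ0: b=0 c=0 a=1 d=1 clk=1 e=1
  Δ1: clk:1→0
  (1Δ to stable)
t=4 Δ0: b=0 c=0 a=1 d=1 clk=0 e=1
  Δ1: clk:0→1
  (1Δ to stable)

2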